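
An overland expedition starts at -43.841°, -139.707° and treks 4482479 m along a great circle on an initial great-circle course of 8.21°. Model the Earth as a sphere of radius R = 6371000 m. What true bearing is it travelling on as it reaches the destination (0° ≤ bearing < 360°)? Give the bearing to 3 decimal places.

final bearing 5.925°

δ = 4482479/6371000 = 0.703575 rad (40.3119°).
Start latitude φ₁ = -0.765170 rad; initial bearing θ = 0.143292 rad.
Applying the spherical law of cosines for sides, sin φ₂ = sin φ₁ cos δ + cos φ₁ sin δ cos θ = -0.066338, so φ₂ = -3.804°.
For the longitude increment, Δλ = atan2( sin θ sin δ cos φ₁, cos δ − sin φ₁ sin φ₂ ) = atan2(0.066634, 0.716585) = 5.313°.
λ₂ = λ₁ + Δλ = -134.394°.
The forward bearing on arrival equals the back-azimuth from the destination plus 180°.
Back-azimuth from P₂ (-3.804°, -134.394°) to P₁ (-43.841°, -139.707°), with Δλ' = λ₁ − λ₂ = -5.313°: atan2( sin Δλ' cos φ₁ , cos φ₂ sin φ₁ − sin φ₂ cos φ₁ cos Δλ' ) = 185.925°.
Final bearing = (185.925° + 180°) mod 360° = 5.925°.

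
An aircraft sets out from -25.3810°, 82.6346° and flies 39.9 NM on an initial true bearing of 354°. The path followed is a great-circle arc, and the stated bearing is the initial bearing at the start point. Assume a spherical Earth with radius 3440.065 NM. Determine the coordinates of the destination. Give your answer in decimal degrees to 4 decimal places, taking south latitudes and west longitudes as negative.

Angular distance δ = d/R = 39.9 / 3440.065 = 0.011599 rad.
Start latitude φ₁ = -0.442982 rad; initial bearing θ = 6.178466 rad.
Applying the spherical law of cosines for sides, sin φ₂ = sin φ₁ cos δ + cos φ₁ sin δ cos θ = -0.418185, so φ₂ = -24.7201°.
Then Δλ = atan2(-0.001095, 0.820684) = -0.001335 rad, from sin θ sin δ cos φ₁ over cos δ − sin φ₁ sin φ₂.
λ₂ = λ₁ + Δλ = 82.5581°.

latitude -24.7201°, longitude 82.5581°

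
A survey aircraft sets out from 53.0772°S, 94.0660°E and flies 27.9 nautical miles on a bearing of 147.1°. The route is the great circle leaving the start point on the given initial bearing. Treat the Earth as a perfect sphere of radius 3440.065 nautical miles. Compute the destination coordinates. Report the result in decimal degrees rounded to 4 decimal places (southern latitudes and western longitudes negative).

latitude -53.4666°, longitude 94.4900°

Central angle δ = d/R = 0.008110 rad.
With φ₁ = -53.0772° = -0.926372 rad and θ = 147.1° = 2.567379 rad:
Destination latitude: φ₂ = arcsin( sin φ₁ cos δ + cos φ₁ sin δ cos θ ) = arcsin(-0.803510) = -53.4666°.
For the longitude increment, Δλ = atan2( sin θ sin δ cos φ₁, cos δ − sin φ₁ sin φ₂ ) = atan2(0.002646, 0.357604) = 0.4240°.
λ₂ = λ₁ + Δλ = 94.4900°.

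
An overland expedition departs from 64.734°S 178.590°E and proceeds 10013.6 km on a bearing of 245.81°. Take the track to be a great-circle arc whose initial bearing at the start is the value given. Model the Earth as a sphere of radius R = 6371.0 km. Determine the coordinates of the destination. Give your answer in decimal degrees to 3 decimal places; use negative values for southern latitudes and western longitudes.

δ = 10013.6/6371 = 1.571747 rad (90.0545°).
With φ₁ = -64.734° = -1.129821 rad and θ = 245.81° = 4.290194 rad:
sin φ₂ = sin φ₁ cos δ + cos φ₁ sin δ cos θ = (-0.904336)(-0.000951) + (0.426821)(1.000000)(-0.409764) = -0.174036
φ₂ = asin(-0.174036) = -0.174927 rad = -10.023°.
For the longitude increment, Δλ = atan2( sin θ sin δ cos φ₁, cos δ − sin φ₁ sin φ₂ ) = atan2(-0.389343, -0.158338) = -112.131°.
Hence λ₂ = 178.590° + -112.131° = 66.459°.

latitude -10.023°, longitude 66.459°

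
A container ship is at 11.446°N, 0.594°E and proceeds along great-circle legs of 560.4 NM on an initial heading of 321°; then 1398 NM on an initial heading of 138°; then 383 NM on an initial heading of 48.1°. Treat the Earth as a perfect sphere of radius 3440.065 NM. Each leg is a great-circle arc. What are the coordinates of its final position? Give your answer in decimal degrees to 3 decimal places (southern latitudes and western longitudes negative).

Apply the spherical direct solution leg by leg, carrying full precision between legs.
Leg 1: from (11.446°, 0.594°), δ = 560.4/3440.065 = 0.162904 rad, θ = 321° → φ = 18.624°, λ = -5.589°.
Leg 2: from (18.624°, -5.589°), δ = 1398/3440.065 = 0.406388 rad, θ = 138° → φ = 0.857°, λ = 9.750°.
Leg 3: from (0.857°, 9.750°), δ = 383/3440.065 = 0.111335 rad, θ = 48.1° → φ = 5.110°, λ = 14.513°.

latitude 5.110°, longitude 14.513°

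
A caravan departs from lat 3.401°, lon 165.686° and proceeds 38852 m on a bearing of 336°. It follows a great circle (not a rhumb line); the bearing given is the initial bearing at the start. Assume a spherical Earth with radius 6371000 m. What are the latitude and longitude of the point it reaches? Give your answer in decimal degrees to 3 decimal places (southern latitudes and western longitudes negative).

Central angle δ = d/R = 0.006098 rad.
Converting: φ₁ = 0.059359 rad, θ = 5.864306 rad.
sin φ₂ = sin φ₁ cos δ + cos φ₁ sin δ cos θ = (0.059324)(0.999981) + (0.998239)(0.006098)(0.913545) = 0.064884
φ₂ = asin(0.064884) = 0.064929 rad = 3.720°.
Δλ = atan2( sin θ sin δ cos φ₁ , cos δ − sin φ₁ sin φ₂ ) = atan2(-0.002476, 0.996132) = -0.002486 rad = -0.142°.
Hence λ₂ = 165.686° + -0.142° = 165.544°.

latitude 3.720°, longitude 165.544°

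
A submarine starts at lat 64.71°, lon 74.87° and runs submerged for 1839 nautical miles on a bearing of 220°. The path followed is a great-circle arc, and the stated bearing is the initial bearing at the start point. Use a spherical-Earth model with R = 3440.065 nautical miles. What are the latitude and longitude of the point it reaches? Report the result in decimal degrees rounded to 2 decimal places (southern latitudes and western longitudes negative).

The arc subtends δ = 1839/3440.065 = 0.534583 rad at the centre.
Start latitude φ₁ = 1.129403 rad; initial bearing θ = 3.839724 rad.
Destination latitude: φ₂ = arcsin( sin φ₁ cos δ + cos φ₁ sin δ cos θ ) = arcsin(0.611280) = 37.68°.
Then Δλ = atan2(-0.139903, 0.307788) = -0.426626 rad, from sin θ sin δ cos φ₁ over cos δ − sin φ₁ sin φ₂.
λ₂ = λ₁ + Δλ = 50.43°.

latitude 37.68°, longitude 50.43°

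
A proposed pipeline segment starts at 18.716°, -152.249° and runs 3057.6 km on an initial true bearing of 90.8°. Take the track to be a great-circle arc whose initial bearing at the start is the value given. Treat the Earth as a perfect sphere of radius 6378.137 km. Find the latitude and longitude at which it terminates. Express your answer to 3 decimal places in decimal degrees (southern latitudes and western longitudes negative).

latitude 16.177°, longitude -123.550°

Angular distance δ = d/R = 3057.6 / 6378.137 = 0.479388 rad.
With φ₁ = 18.716° = 0.326656 rad and θ = 90.8° = 1.584759 rad:
Destination latitude: φ₂ = arcsin( sin φ₁ cos δ + cos φ₁ sin δ cos θ ) = arcsin(0.278608) = 16.177°.
For the longitude increment, Δλ = atan2( sin θ sin δ cos φ₁, cos δ − sin φ₁ sin φ₂ ) = atan2(0.436804, 0.797878) = 28.699°.
λ₂ = λ₁ + Δλ = -123.550°.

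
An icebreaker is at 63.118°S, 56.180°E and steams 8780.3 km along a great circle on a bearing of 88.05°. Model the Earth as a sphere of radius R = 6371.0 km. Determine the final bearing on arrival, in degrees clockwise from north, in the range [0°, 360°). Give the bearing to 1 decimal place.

final bearing 27.2°

Central angle δ = d/R = 1.378167 rad.
Converting: φ₁ = -1.101617 rad, θ = 1.536762 rad.
Applying the spherical law of cosines for sides, sin φ₂ = sin φ₁ cos δ + cos φ₁ sin δ cos θ = -0.155652, so φ₂ = -8.955°.
Δλ = atan2( sin θ sin δ cos φ₁ , cos δ − sin φ₁ sin φ₂ ) = atan2(0.443535, 0.052608) = 1.452737 rad = 83.236°.
λ₂ = 56.180° + 83.236° = 139.416°.
The forward bearing on arrival equals the back-azimuth from the destination plus 180°.
Back-azimuth from P₂ (-9.0°, 139.4°) to P₁ (-63.1°, 56.2°), with Δλ' = λ₁ − λ₂ = -83.2°: atan2( sin Δλ' cos φ₁ , cos φ₂ sin φ₁ − sin φ₂ cos φ₁ cos Δλ' ) = 207.2°.
Final bearing = (207.2° + 180°) mod 360° = 27.2°.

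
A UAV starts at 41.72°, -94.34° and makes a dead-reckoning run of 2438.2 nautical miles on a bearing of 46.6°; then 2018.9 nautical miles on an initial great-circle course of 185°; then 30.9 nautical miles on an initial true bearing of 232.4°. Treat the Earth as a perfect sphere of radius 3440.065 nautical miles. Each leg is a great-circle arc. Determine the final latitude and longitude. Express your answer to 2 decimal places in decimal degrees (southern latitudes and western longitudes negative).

Apply the spherical direct solution leg by leg, carrying full precision between legs.
Leg 1: from (41.72°, -94.34°), δ = 2438.2/3440.065 = 0.708766 rad, θ = 46.6° → φ = 57.04°, λ = -33.97°.
Leg 2: from (57.04°, -33.97°), δ = 2018.9/3440.065 = 0.586878 rad, θ = 185° → φ = 23.48°, λ = -36.99°.
Leg 3: from (23.48°, -36.99°), δ = 30.9/3440.065 = 0.008982 rad, θ = 232.4° → φ = 23.17°, λ = -37.43°.

latitude 23.17°, longitude -37.43°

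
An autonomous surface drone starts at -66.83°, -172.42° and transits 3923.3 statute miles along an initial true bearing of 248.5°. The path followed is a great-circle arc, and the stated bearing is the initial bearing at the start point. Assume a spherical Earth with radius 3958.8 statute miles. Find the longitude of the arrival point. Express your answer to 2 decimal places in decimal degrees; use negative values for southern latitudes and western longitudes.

The arc subtends δ = 3923.3/3958.8 = 0.991033 rad at the centre.
With φ₁ = -66.83° = -1.166404 rad and θ = 248.5° = 4.337143 rad:
Destination latitude: φ₂ = arcsin( sin φ₁ cos δ + cos φ₁ sin δ cos θ ) = arcsin(-0.624279) = -38.63°.
Δλ = atan2( sin θ sin δ cos φ₁ , cos δ − sin φ₁ sin φ₂ ) = atan2(-0.306262, -0.026099) = -1.655810 rad = -94.87°.
λ₂ = -172.42° + -94.87° = -267.29°, normalized to (−180°, 180°] → 92.71°.

longitude 92.71°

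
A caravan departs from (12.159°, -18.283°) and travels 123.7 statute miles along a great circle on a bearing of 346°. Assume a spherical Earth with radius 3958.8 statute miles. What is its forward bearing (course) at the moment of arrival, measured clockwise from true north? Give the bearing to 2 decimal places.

The arc subtends δ = 123.7/3958.8 = 0.031247 rad at the centre.
With φ₁ = 12.159° = 0.212215 rad and θ = 346° = 6.038839 rad:
Destination latitude: φ₂ = arcsin( sin φ₁ cos δ + cos φ₁ sin δ cos θ ) = arcsin(0.240156) = 13.896°.
Δλ = atan2( sin θ sin δ cos φ₁ , cos δ − sin φ₁ sin φ₂ ) = atan2(-0.007389, 0.948929) = -0.007786 rad = -0.446°.
Hence λ₂ = -18.283° + -0.446° = -18.729°.
The forward bearing on arrival equals the back-azimuth from the destination plus 180°.
Back-azimuth from P₂ (13.90°, -18.73°) to P₁ (12.16°, -18.28°), with Δλ' = λ₁ − λ₂ = 0.45°: atan2( sin Δλ' cos φ₁ , cos φ₂ sin φ₁ − sin φ₂ cos φ₁ cos Δλ' ) = 165.90°.
Final bearing = (165.90° + 180°) mod 360° = 345.90°.

final bearing 345.90°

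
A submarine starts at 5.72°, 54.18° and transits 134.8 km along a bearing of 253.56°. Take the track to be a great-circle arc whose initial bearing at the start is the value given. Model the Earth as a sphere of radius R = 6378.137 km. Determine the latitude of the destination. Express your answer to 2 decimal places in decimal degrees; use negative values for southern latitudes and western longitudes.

latitude 5.38°

δ = 134.8/6378.137 = 0.021135 rad (1.2109°).
Converting: φ₁ = 0.099833 rad, θ = 4.425457 rad.
Destination latitude: φ₂ = arcsin( sin φ₁ cos δ + cos φ₁ sin δ cos θ ) = arcsin(0.093694) = 5.38°.
Δλ = atan2( sin θ sin δ cos φ₁ , cos δ − sin φ₁ sin φ₂ ) = atan2(-0.020168, 0.990438) = -0.020360 rad = -1.17°.
λ₂ = 54.18° + -1.17° = 53.01°.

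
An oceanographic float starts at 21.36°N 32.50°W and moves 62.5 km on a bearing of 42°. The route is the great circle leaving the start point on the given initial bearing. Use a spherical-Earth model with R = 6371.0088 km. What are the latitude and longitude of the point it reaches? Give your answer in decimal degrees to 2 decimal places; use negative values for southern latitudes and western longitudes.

Central angle δ = d/R = 0.009810 rad.
Converting: φ₁ = 0.372802 rad, θ = 0.733038 rad.
sin φ₂ = sin φ₁ cos δ + cos φ₁ sin δ cos θ = (0.364227)(0.999952) + (0.931310)(0.009810)(0.743145) = 0.370999
φ₂ = asin(0.370999) = 0.380084 rad = 21.78°.
Then Δλ = atan2(0.006113, 0.864824) = 0.007069 rad, from sin θ sin δ cos φ₁ over cos δ − sin φ₁ sin φ₂.
λ₂ = λ₁ + Δλ = -32.09°.

latitude 21.78°, longitude -32.09°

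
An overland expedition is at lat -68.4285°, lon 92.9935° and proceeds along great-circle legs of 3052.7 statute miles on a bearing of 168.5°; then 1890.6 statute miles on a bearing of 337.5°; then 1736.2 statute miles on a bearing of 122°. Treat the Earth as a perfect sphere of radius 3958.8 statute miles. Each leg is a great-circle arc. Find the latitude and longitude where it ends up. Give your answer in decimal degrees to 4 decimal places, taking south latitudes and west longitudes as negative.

latitude -49.2237°, longitude -87.3884°

Apply the spherical direct solution leg by leg, carrying full precision between legs.
Leg 1: from (-68.4285°, 92.9935°), δ = 3052.7/3958.8 = 0.771118 rad, θ = 168.5° → φ = -66.6350°, λ = -107.5156°.
Leg 2: from (-66.6350°, -107.5156°), δ = 1890.6/3958.8 = 0.477569 rad, θ = 337.5° → φ = -40.3070°, λ = -120.8508°.
Leg 3: from (-40.3070°, -120.8508°), δ = 1736.2/3958.8 = 0.438567 rad, θ = 122° → φ = -49.2237°, λ = -87.3884°.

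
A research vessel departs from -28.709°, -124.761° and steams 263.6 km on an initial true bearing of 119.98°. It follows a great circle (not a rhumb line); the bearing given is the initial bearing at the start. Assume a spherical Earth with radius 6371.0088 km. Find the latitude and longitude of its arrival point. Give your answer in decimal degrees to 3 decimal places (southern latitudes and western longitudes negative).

latitude -29.873°, longitude -122.393°

Central angle δ = d/R = 0.041375 rad.
Converting: φ₁ = -0.501067 rad, θ = 2.094046 rad.
Applying the spherical law of cosines for sides, sin φ₂ = sin φ₁ cos δ + cos φ₁ sin δ cos θ = -0.498078, so φ₂ = -29.873°.
Δλ = atan2( sin θ sin δ cos φ₁ , cos δ − sin φ₁ sin φ₂ ) = atan2(0.031424, 0.759887) = 0.041330 rad = 2.368°.
λ₂ = λ₁ + Δλ = -122.393°.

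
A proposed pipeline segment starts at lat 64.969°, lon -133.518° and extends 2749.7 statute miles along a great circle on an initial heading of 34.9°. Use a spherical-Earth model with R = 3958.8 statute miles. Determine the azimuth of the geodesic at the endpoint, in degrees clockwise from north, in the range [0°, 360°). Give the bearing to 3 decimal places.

The arc subtends δ = 2749.7/3958.8 = 0.694579 rad at the centre.
Converting: φ₁ = 1.133923 rad, θ = 0.609120 rad.
Applying the spherical law of cosines for sides, sin φ₂ = sin φ₁ cos δ + cos φ₁ sin δ cos θ = 0.918272, so φ₂ = 66.675°.
For the longitude increment, Δλ = atan2( sin θ sin δ cos φ₁, cos δ − sin φ₁ sin φ₂ ) = atan2(0.154946, -0.063703) = 112.349°.
Hence λ₂ = -133.518° + 112.349° = -21.169°.
The forward bearing on arrival equals the back-azimuth from the destination plus 180°.
Back-azimuth from P₂ (66.675°, -21.169°) to P₁ (64.969°, -133.518°), with Δλ' = λ₁ − λ₂ = -112.349°: atan2( sin Δλ' cos φ₁ , cos φ₂ sin φ₁ − sin φ₂ cos φ₁ cos Δλ' ) = 322.310°.
Final bearing = (322.310° + 180°) mod 360° = 142.310°.

final bearing 142.310°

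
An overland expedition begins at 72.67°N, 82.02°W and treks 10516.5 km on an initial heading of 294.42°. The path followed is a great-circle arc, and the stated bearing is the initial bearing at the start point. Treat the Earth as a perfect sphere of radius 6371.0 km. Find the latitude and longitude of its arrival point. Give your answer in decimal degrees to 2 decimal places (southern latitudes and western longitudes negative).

δ = 10516.5/6371 = 1.650683 rad (94.5772°).
Converting: φ₁ = 1.268331 rad, θ = 5.138598 rad.
sin φ₂ = sin φ₁ cos δ + cos φ₁ sin δ cos θ = (0.954605)(-0.079802) + (0.297875)(0.996811)(0.413422) = 0.046576
φ₂ = asin(0.046576) = 0.046593 rad = 2.67°.
For the longitude increment, Δλ = atan2( sin θ sin δ cos φ₁, cos δ − sin φ₁ sin φ₂ ) = atan2(-0.270362, -0.124264) = -114.68°.
λ₂ = -82.02° + -114.68° = -196.70°, normalized to (−180°, 180°] → 163.30°.

latitude 2.67°, longitude 163.30°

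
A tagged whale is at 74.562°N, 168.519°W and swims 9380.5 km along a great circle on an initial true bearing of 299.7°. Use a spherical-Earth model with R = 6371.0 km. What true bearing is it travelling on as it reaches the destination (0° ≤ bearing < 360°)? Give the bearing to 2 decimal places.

final bearing 193.73°

δ = 9380.5/6371 = 1.472375 rad (84.3609°).
Start latitude φ₁ = 1.301352 rad; initial bearing θ = 5.230752 rad.
sin φ₂ = sin φ₁ cos δ + cos φ₁ sin δ cos θ = (0.963919)(0.098263) + (0.266195)(0.995161)(0.495459) = 0.225968
φ₂ = asin(0.225968) = 0.227936 rad = 13.060°.
Then Δλ = atan2(-0.230107, -0.119552) = -2.049962 rad, from sin θ sin δ cos φ₁ over cos δ − sin φ₁ sin φ₂.
λ₂ = -168.519° + -117.454° = -285.973°, normalized to (−180°, 180°] → 74.027°.
The forward bearing on arrival equals the back-azimuth from the destination plus 180°.
Back-azimuth from P₂ (13.06°, 74.03°) to P₁ (74.56°, -168.52°), with Δλ' = λ₁ − λ₂ = -242.55°: atan2( sin Δλ' cos φ₁ , cos φ₂ sin φ₁ − sin φ₂ cos φ₁ cos Δλ' ) = 13.73°.
Final bearing = (13.73° + 180°) mod 360° = 193.73°.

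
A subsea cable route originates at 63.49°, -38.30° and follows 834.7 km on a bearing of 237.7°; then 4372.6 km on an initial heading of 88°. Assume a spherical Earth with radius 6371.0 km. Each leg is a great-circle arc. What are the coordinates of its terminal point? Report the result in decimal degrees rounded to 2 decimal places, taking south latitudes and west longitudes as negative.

Apply the spherical direct solution leg by leg, carrying full precision between legs.
Leg 1: from (63.49°, -38.30°), δ = 834.7/6371 = 0.131016 rad, θ = 237.7° → φ = 58.87°, λ = -50.63°.
Leg 2: from (58.87°, -50.63°), δ = 4372.6/6371 = 0.686329 rad, θ = 88° → φ = 42.35°, λ = 8.34°.

latitude 42.35°, longitude 8.34°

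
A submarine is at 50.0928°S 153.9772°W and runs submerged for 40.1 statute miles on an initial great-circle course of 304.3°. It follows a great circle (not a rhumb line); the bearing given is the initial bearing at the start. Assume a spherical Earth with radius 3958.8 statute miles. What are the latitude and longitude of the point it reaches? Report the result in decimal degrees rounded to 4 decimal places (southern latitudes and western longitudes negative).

Central angle δ = d/R = 0.010129 rad.
With φ₁ = -50.0928° = -0.874284 rad and θ = 304.3° = 5.311037 rad:
Applying the spherical law of cosines for sides, sin φ₂ = sin φ₁ cos δ + cos φ₁ sin δ cos θ = -0.763383, so φ₂ = -49.7634°.
Then Δλ = atan2(-0.005368, 0.414369) = -0.012955 rad, from sin θ sin δ cos φ₁ over cos δ − sin φ₁ sin φ₂.
λ₂ = -153.9772° + -0.7422° = -154.7194°.

latitude -49.7634°, longitude -154.7194°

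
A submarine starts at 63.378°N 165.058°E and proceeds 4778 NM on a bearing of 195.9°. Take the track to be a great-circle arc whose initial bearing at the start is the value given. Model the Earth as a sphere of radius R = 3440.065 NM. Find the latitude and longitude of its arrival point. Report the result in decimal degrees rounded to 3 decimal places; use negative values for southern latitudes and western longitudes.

Angular distance δ = d/R = 4778 / 3440.065 = 1.388927 rad.
Start latitude φ₁ = 1.106155 rad; initial bearing θ = 3.419100 rad.
sin φ₂ = sin φ₁ cos δ + cos φ₁ sin δ cos θ = (0.893982)(0.180868) + (0.448102)(0.983507)(-0.961741) = -0.262158
φ₂ = asin(-0.262158) = -0.265258 rad = -15.198°.
For the longitude increment, Δλ = atan2( sin θ sin δ cos φ₁, cos δ − sin φ₁ sin φ₂ ) = atan2(-0.120737, 0.415233) = -16.213°.
λ₂ = 165.058° + -16.213° = 148.845°.

latitude -15.198°, longitude 148.845°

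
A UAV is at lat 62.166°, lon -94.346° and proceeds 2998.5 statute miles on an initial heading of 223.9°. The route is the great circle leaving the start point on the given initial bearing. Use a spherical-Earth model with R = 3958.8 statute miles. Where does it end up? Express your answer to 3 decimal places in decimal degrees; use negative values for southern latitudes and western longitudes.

latitude 24.292°, longitude -125.858°

δ = 2998.5/3958.8 = 0.757426 rad (43.3973°).
Converting: φ₁ = 1.085001 rad, θ = 3.907792 rad.
Applying the spherical law of cosines for sides, sin φ₂ = sin φ₁ cos δ + cos φ₁ sin δ cos θ = 0.411393, so φ₂ = 24.292°.
Then Δλ = atan2(-0.222439, 0.362810) = -0.549996 rad, from sin θ sin δ cos φ₁ over cos δ − sin φ₁ sin φ₂.
λ₂ = λ₁ + Δλ = -125.858°.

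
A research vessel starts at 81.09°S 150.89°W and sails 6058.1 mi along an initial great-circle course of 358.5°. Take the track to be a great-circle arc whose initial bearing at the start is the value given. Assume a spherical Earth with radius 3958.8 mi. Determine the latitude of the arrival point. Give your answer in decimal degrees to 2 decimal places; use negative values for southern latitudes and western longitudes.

Central angle δ = d/R = 1.530287 rad.
Converting: φ₁ = -1.415287 rad, θ = 6.257005 rad.
Applying the spherical law of cosines for sides, sin φ₂ = sin φ₁ cos δ + cos φ₁ sin δ cos θ = 0.114693, so φ₂ = 6.59°.
For the longitude increment, Δλ = atan2( sin θ sin δ cos φ₁, cos δ − sin φ₁ sin φ₂ ) = atan2(-0.004051, 0.153807) = -1.51°.
λ₂ = λ₁ + Δλ = -152.40°.

latitude 6.59°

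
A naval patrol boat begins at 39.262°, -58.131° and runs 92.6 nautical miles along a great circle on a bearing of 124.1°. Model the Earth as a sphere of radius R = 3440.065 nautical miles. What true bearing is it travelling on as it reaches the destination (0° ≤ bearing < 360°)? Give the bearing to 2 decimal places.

final bearing 125.12°

δ = 92.6/3440.065 = 0.026918 rad (1.5423°).
Start latitude φ₁ = 0.685251 rad; initial bearing θ = 2.165954 rad.
Applying the spherical law of cosines for sides, sin φ₂ = sin φ₁ cos δ + cos φ₁ sin δ cos θ = 0.620955, so φ₂ = 38.386°.
For the longitude increment, Δλ = atan2( sin θ sin δ cos φ₁, cos δ − sin φ₁ sin φ₂ ) = atan2(0.017256, 0.606655) = 1.629°.
λ₂ = λ₁ + Δλ = -56.502°.
The forward bearing on arrival equals the back-azimuth from the destination plus 180°.
Back-azimuth from P₂ (38.39°, -56.50°) to P₁ (39.26°, -58.13°), with Δλ' = λ₁ − λ₂ = -1.63°: atan2( sin Δλ' cos φ₁ , cos φ₂ sin φ₁ − sin φ₂ cos φ₁ cos Δλ' ) = 305.12°.
Final bearing = (305.12° + 180°) mod 360° = 125.12°.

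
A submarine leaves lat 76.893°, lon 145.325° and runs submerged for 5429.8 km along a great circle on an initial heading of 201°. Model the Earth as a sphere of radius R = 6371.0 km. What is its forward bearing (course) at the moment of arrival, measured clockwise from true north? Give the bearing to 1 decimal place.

final bearing 185.3°

The arc subtends δ = 5429.8/6371 = 0.852268 rad at the centre.
Converting: φ₁ = 1.342036 rad, θ = 3.508112 rad.
Destination latitude: φ₂ = arcsin( sin φ₁ cos δ + cos φ₁ sin δ cos θ ) = arcsin(0.481759) = 28.800°.
Then Δλ = atan2(-0.061176, 0.189069) = -0.312933 rad, from sin θ sin δ cos φ₁ over cos δ − sin φ₁ sin φ₂.
λ₂ = λ₁ + Δλ = 127.395°.
The forward bearing on arrival equals the back-azimuth from the destination plus 180°.
Back-azimuth from P₂ (28.8°, 127.4°) to P₁ (76.9°, 145.3°), with Δλ' = λ₁ − λ₂ = 17.9°: atan2( sin Δλ' cos φ₁ , cos φ₂ sin φ₁ − sin φ₂ cos φ₁ cos Δλ' ) = 5.3°.
Final bearing = (5.3° + 180°) mod 360° = 185.3°.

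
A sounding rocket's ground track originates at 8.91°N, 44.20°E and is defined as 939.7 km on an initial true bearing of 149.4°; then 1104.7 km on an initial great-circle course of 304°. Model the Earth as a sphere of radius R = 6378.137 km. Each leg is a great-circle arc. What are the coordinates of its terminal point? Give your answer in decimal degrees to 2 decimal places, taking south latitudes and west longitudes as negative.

latitude 7.14°, longitude 40.21°

Apply the spherical direct solution leg by leg, carrying full precision between legs.
Leg 1: from (8.91°, 44.20°), δ = 939.7/6378.137 = 0.147331 rad, θ = 149.4° → φ = 1.63°, λ = 48.49°.
Leg 2: from (1.63°, 48.49°), δ = 1104.7/6378.137 = 0.173201 rad, θ = 304° → φ = 7.14°, λ = 40.21°.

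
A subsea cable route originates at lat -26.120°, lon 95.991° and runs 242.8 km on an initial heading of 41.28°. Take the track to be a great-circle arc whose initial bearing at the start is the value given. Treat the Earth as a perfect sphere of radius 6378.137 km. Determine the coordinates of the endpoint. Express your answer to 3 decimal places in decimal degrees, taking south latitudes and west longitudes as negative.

Angular distance δ = d/R = 242.8 / 6378.137 = 0.038068 rad.
Converting: φ₁ = -0.455880 rad, θ = 0.720472 rad.
sin φ₂ = sin φ₁ cos δ + cos φ₁ sin δ cos θ = (-0.440253)(0.999276) + (0.897874)(0.038058)(0.751494) = -0.414254
φ₂ = asin(-0.414254) = -0.427123 rad = -24.472°.
Then Δλ = atan2(0.022544, 0.816899) = 0.027590 rad, from sin θ sin δ cos φ₁ over cos δ − sin φ₁ sin φ₂.
λ₂ = 95.991° + 1.581° = 97.572°.

latitude -24.472°, longitude 97.572°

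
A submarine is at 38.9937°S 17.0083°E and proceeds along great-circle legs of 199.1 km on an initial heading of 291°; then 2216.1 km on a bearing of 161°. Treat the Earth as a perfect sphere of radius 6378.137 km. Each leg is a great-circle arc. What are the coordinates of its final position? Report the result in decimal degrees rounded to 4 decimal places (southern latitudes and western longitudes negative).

latitude -56.6905°, longitude 26.5256°

Apply the spherical direct solution leg by leg, carrying full precision between legs.
Leg 1: from (-38.9937°, 17.0083°), δ = 199.1/6378.137 = 0.031216 rad, θ = 291° → φ = -38.3333°, λ = 14.8795°.
Leg 2: from (-38.3333°, 14.8795°), δ = 2216.1/6378.137 = 0.347453 rad, θ = 161° → φ = -56.6905°, λ = 26.5256°.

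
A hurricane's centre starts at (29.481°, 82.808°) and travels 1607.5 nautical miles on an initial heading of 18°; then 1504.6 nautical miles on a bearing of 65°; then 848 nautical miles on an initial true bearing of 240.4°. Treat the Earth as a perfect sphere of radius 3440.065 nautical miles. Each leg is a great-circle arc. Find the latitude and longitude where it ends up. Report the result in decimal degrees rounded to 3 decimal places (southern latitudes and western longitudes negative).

Apply the spherical direct solution leg by leg, carrying full precision between legs.
Leg 1: from (29.481°, 82.808°), δ = 1607.5/3440.065 = 0.467288 rad, θ = 18° → φ = 54.323°, λ = 96.617°.
Leg 2: from (54.323°, 96.617°), δ = 1504.6/3440.065 = 0.437375 rad, θ = 65° → φ = 57.167°, λ = 141.690°.
Leg 3: from (57.167°, 141.690°), δ = 848/3440.065 = 0.246507 rad, θ = 240.4° → φ = 48.547°, λ = 122.997°.

latitude 48.547°, longitude 122.997°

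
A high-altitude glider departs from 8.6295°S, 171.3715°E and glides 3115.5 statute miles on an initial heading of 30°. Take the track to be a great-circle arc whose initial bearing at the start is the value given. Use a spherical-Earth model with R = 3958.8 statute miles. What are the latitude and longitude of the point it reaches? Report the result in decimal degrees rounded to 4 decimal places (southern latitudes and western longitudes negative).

latitude 30.0310°, longitude -164.4851°

Central angle δ = d/R = 0.786981 rad.
Converting: φ₁ = -0.150613 rad, θ = 0.523599 rad.
Destination latitude: φ₂ = arcsin( sin φ₁ cos δ + cos φ₁ sin δ cos θ ) = arcsin(0.500468) = 30.0310°.
Then Δλ = atan2(0.350104, 0.781079) = 0.421382 rad, from sin θ sin δ cos φ₁ over cos δ − sin φ₁ sin φ₂.
λ₂ = 171.3715° + 24.1434° = 195.5149°, normalized to (−180°, 180°] → -164.4851°.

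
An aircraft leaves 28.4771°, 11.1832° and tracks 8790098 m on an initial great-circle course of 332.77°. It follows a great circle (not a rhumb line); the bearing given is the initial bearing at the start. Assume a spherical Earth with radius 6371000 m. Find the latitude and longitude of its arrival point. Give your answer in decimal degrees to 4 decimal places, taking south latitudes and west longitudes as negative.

The arc subtends δ = 8790098/6371000 = 1.379705 rad at the centre.
With φ₁ = 28.4771° = 0.497019 rad and θ = 332.77° = 5.807932 rad:
Destination latitude: φ₂ = arcsin( sin φ₁ cos δ + cos φ₁ sin δ cos θ ) = arcsin(0.857927) = 59.0846°.
Then Δλ = atan2(-0.394881, -0.219135) = -2.077424 rad, from sin θ sin δ cos φ₁ over cos δ − sin φ₁ sin φ₂.
λ₂ = λ₁ + Δλ = -107.8444°.

latitude 59.0846°, longitude -107.8444°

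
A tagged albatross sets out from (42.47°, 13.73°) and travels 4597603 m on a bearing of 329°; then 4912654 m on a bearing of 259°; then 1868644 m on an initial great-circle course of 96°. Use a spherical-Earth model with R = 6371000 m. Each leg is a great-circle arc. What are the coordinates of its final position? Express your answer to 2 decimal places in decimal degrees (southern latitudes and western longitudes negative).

latitude 34.22°, longitude -89.11°

Apply the spherical direct solution leg by leg, carrying full precision between legs.
Leg 1: from (42.47°, 13.73°), δ = 4597603/6371000 = 0.721645 rad, θ = 329° → φ = 67.61°, λ = -49.53°.
Leg 2: from (67.61°, -49.53°), δ = 4912654/6371000 = 0.771096 rad, θ = 259° → φ = 37.76°, λ = -109.46°.
Leg 3: from (37.76°, -109.46°), δ = 1868644/6371000 = 0.293305 rad, θ = 96° → φ = 34.22°, λ = -89.11°.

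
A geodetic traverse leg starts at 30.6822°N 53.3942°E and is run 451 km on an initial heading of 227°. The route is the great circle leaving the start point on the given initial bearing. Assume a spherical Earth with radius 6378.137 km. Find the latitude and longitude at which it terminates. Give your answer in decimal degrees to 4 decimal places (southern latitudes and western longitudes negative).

latitude 27.8761°, longitude 50.0431°

δ = 451/6378.137 = 0.070710 rad (4.0514°).
Start latitude φ₁ = 0.535505 rad; initial bearing θ = 3.961897 rad.
Destination latitude: φ₂ = arcsin( sin φ₁ cos δ + cos φ₁ sin δ cos θ ) = arcsin(0.467562) = 27.8761°.
For the longitude increment, Δλ = atan2( sin θ sin δ cos φ₁, cos δ − sin φ₁ sin φ₂ ) = atan2(-0.044438, 0.758916) = -3.3511°.
Hence λ₂ = 53.3942° + -3.3511° = 50.0431°.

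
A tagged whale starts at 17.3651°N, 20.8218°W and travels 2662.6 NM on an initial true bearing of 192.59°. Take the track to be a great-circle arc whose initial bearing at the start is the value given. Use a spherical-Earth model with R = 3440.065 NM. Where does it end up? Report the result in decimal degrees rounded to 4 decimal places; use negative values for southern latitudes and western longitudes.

latitude -25.9549°, longitude -30.5779°

Angular distance δ = d/R = 2662.6 / 3440.065 = 0.773997 rad.
Converting: φ₁ = 0.303078 rad, θ = 3.361330 rad.
Destination latitude: φ₂ = arcsin( sin φ₁ cos δ + cos φ₁ sin δ cos θ ) = arcsin(-0.437664) = -25.9549°.
For the longitude increment, Δλ = atan2( sin θ sin δ cos φ₁, cos δ − sin φ₁ sin φ₂ ) = atan2(-0.145419, 0.845747) = -9.7561°.
λ₂ = λ₁ + Δλ = -30.5779°.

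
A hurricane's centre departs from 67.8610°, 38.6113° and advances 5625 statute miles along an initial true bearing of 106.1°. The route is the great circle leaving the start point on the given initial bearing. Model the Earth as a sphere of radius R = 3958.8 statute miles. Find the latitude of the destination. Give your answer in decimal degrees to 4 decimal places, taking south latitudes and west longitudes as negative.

latitude 2.0060°

Angular distance δ = d/R = 5625 / 3958.8 = 1.420885 rad.
With φ₁ = 67.8610° = 1.184398 rad and θ = 106.1° = 1.851794 rad:
Destination latitude: φ₂ = arcsin( sin φ₁ cos δ + cos φ₁ sin δ cos θ ) = arcsin(0.035004) = 2.0060°.
Then Δλ = atan2(0.358013, 0.116927) = 1.255118 rad, from sin θ sin δ cos φ₁ over cos δ − sin φ₁ sin φ₂.
λ₂ = 38.6113° + 71.9129° = 110.5242°.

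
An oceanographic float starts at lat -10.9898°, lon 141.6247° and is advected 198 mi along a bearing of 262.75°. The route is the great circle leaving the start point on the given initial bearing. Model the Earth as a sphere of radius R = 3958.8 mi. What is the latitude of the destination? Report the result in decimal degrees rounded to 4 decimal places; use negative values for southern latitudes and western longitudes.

Angular distance δ = d/R = 198 / 3958.8 = 0.050015 rad.
Start latitude φ₁ = -0.191808 rad; initial bearing θ = 4.585853 rad.
Applying the spherical law of cosines for sides, sin φ₂ = sin φ₁ cos δ + cos φ₁ sin δ cos θ = -0.196589, so φ₂ = -11.3376°.
For the longitude increment, Δλ = atan2( sin θ sin δ cos φ₁, cos δ − sin φ₁ sin φ₂ ) = atan2(-0.048685, 0.961273) = -2.8994°.
λ₂ = λ₁ + Δλ = 138.7253°.

latitude -11.3376°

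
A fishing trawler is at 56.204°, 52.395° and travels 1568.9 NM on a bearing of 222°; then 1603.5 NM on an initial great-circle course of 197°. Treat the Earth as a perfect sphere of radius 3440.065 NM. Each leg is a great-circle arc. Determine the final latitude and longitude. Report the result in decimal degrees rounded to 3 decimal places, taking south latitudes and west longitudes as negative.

Apply the spherical direct solution leg by leg, carrying full precision between legs.
Leg 1: from (56.204°, 52.395°), δ = 1568.9/3440.065 = 0.456067 rad, θ = 222° → φ = 34.335°, λ = 31.486°.
Leg 2: from (34.335°, 31.486°), δ = 1603.5/3440.065 = 0.466125 rad, θ = 197° → φ = 8.567°, λ = 23.850°.

latitude 8.567°, longitude 23.850°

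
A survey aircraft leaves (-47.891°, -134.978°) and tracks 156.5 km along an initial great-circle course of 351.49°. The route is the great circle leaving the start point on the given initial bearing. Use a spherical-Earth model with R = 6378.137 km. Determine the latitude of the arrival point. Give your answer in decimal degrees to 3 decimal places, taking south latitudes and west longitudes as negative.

latitude -46.500°

δ = 156.5/6378.137 = 0.024537 rad (1.4059°).
Start latitude φ₁ = -0.835856 rad; initial bearing θ = 6.134658 rad.
Destination latitude: φ₂ = arcsin( sin φ₁ cos δ + cos φ₁ sin δ cos θ ) = arcsin(-0.725377) = -46.500°.
Δλ = atan2( sin θ sin δ cos φ₁ , cos δ − sin φ₁ sin φ₂ ) = atan2(-0.002435, 0.461563) = -0.005274 rad = -0.302°.
λ₂ = -134.978° + -0.302° = -135.280°.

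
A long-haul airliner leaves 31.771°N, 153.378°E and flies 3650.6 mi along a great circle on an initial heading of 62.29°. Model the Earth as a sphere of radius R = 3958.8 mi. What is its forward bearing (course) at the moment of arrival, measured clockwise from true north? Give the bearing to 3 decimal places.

final bearing 103.505°

Angular distance δ = d/R = 3650.6 / 3958.8 = 0.922148 rad.
Start latitude φ₁ = 0.554509 rad; initial bearing θ = 1.087166 rad.
sin φ₂ = sin φ₁ cos δ + cos φ₁ sin δ cos θ = (0.526526)(0.604110) + (0.850159)(0.796901)(0.464997) = 0.633111
φ₂ = asin(0.633111) = 0.685566 rad = 39.280°.
Then Δλ = atan2(0.599793, 0.270761) = 1.146759 rad, from sin θ sin δ cos φ₁ over cos δ − sin φ₁ sin φ₂.
λ₂ = 153.378° + 65.704° = 219.082°, normalized to (−180°, 180°] → -140.918°.
The forward bearing on arrival equals the back-azimuth from the destination plus 180°.
Back-azimuth from P₂ (39.280°, -140.918°) to P₁ (31.771°, 153.378°), with Δλ' = λ₁ − λ₂ = 294.296°: atan2( sin Δλ' cos φ₁ , cos φ₂ sin φ₁ − sin φ₂ cos φ₁ cos Δλ' ) = 283.505°.
Final bearing = (283.505° + 180°) mod 360° = 103.505°.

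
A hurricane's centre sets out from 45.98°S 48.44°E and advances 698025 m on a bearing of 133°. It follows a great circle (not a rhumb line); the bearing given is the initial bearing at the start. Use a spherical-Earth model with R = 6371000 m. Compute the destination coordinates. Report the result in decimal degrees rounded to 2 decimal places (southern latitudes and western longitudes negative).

latitude -50.05°, longitude 55.59°

δ = 698025/6371000 = 0.109563 rad (6.2775°).
With φ₁ = -45.98° = -0.802502 rad and θ = 133° = 2.321288 rad:
Applying the spherical law of cosines for sides, sin φ₂ = sin φ₁ cos δ + cos φ₁ sin δ cos θ = -0.766607, so φ₂ = -50.05°.
Then Δλ = atan2(0.055571, 0.442739) = 0.124864 rad, from sin θ sin δ cos φ₁ over cos δ − sin φ₁ sin φ₂.
λ₂ = 48.44° + 7.15° = 55.59°.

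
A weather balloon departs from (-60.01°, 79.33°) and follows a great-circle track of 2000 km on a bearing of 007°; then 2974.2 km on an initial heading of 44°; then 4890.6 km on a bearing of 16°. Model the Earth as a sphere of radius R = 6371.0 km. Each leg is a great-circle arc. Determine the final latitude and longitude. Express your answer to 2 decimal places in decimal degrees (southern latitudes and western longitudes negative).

Apply the spherical direct solution leg by leg, carrying full precision between legs.
Leg 1: from (-60.01°, 79.33°), δ = 2000/6371 = 0.313922 rad, θ = 7° → φ = -42.11°, λ = 82.24°.
Leg 2: from (-42.11°, 82.24°), δ = 2974.2/6371 = 0.466834 rad, θ = 44° → φ = -21.02°, λ = 101.81°.
Leg 3: from (-21.02°, 101.81°), δ = 4890.6/6371 = 0.767635 rad, θ = 16° → φ = 21.41°, λ = 113.67°.

latitude 21.41°, longitude 113.67°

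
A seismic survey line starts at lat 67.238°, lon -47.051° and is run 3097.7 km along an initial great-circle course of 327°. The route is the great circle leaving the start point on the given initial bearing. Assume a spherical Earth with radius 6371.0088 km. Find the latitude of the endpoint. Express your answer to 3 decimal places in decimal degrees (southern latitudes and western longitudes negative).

latitude 75.213°

The arc subtends δ = 3097.7/6371.0088 = 0.486218 rad at the centre.
With φ₁ = 67.238° = 1.173524 rad and θ = 327° = 5.707227 rad:
sin φ₂ = sin φ₁ cos δ + cos φ₁ sin δ cos θ = (0.922120)(0.884106) + (0.386904)(0.467286)(0.838671) = 0.966879
φ₂ = asin(0.966879) = 1.312707 rad = 75.213°.
Then Δλ = atan2(-0.098468, -0.007472) = -1.646538 rad, from sin θ sin δ cos φ₁ over cos δ − sin φ₁ sin φ₂.
Hence λ₂ = -47.051° + -94.340° = -141.391°.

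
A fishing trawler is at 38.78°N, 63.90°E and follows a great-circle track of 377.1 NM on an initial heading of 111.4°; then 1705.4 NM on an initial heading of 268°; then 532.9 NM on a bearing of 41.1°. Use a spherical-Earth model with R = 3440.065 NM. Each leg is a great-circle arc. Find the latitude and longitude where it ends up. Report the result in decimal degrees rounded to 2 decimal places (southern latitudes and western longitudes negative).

Apply the spherical direct solution leg by leg, carrying full precision between legs.
Leg 1: from (38.78°, 63.90°), δ = 377.1/3440.065 = 0.109620 rad, θ = 111.4° → φ = 36.26°, λ = 71.16°.
Leg 2: from (36.26°, 71.16°), δ = 1705.4/3440.065 = 0.495746 rad, θ = 268° → φ = 30.46°, λ = 37.69°.
Leg 3: from (30.46°, 37.69°), δ = 532.9/3440.065 = 0.154910 rad, θ = 41.1° → φ = 36.94°, λ = 44.98°.

latitude 36.94°, longitude 44.98°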